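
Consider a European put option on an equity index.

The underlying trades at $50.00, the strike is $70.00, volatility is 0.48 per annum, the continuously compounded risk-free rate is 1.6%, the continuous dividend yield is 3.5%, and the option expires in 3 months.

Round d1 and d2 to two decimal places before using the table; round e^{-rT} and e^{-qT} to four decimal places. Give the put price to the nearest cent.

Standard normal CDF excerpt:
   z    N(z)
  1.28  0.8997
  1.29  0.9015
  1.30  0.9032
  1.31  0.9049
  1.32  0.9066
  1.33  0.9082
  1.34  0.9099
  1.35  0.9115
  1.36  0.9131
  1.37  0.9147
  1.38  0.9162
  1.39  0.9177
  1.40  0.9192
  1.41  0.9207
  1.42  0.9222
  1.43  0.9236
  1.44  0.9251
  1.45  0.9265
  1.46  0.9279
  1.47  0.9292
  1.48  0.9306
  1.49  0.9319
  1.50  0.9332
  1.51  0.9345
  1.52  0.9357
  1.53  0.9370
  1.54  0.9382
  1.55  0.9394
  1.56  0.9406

σ√T = 0.48·√0.25 = 0.2400
d₁ = [ln(50/70) + (0.016 − 0.035 + 0.48²/2)·0.25] / 0.2400 = [-0.3365 + 0.0240] / 0.2400 = -1.3018 ≈ -1.30
d₂ = d₁ − σ√T = -1.3018 − 0.2400 = -1.5418 ≈ -1.54
exp(−qT) = exp(−0.035·0.25) = 0.9913;  exp(−rT) = exp(−0.016·0.25) = 0.9960
N(−d₂) = N(1.54) = 0.9382;  N(−d₁) = N(1.30) = 0.9032
P = 70·0.9960·0.9382 − 50·0.9913·0.9032 = 65.4113 − 44.7671 = 20.6442

$20.64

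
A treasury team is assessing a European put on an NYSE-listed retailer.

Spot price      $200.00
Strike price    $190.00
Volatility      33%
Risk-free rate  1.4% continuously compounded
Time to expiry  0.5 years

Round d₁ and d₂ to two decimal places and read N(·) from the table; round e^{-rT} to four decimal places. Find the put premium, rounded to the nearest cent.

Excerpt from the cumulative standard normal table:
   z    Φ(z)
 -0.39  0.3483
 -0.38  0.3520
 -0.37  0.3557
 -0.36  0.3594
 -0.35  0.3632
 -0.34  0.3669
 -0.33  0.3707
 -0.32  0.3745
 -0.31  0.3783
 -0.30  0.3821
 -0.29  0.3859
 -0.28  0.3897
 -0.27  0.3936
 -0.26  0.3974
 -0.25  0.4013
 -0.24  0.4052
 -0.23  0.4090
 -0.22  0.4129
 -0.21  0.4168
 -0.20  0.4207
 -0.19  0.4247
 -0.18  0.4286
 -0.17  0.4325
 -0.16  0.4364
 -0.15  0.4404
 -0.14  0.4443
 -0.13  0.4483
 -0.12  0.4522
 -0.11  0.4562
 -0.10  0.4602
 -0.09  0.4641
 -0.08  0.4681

$13.44

σ√T = 0.33 × 0.7071 = 0.2333
ln(S/K) + (r + σ²/2)T = ln(200/190) + (0.014 + 0.33²/2)·0.5 = 0.0513 + 0.0342 = 0.0855
d₁ = 0.0855 / 0.2333 = 0.3665 ⇒ 0.37
d₂ = d₁ − σ√T = 0.3665 − 0.2333 = 0.1331 ⇒ 0.13
e^(−rT) = e^(−0.014·0.5) = 0.9930
P = 190·0.9930·N(-0.13) − 200·N(-0.37) = 190·0.9930·0.4483 − 200·0.3557 = 84.5808 − 71.1400 = 13.4408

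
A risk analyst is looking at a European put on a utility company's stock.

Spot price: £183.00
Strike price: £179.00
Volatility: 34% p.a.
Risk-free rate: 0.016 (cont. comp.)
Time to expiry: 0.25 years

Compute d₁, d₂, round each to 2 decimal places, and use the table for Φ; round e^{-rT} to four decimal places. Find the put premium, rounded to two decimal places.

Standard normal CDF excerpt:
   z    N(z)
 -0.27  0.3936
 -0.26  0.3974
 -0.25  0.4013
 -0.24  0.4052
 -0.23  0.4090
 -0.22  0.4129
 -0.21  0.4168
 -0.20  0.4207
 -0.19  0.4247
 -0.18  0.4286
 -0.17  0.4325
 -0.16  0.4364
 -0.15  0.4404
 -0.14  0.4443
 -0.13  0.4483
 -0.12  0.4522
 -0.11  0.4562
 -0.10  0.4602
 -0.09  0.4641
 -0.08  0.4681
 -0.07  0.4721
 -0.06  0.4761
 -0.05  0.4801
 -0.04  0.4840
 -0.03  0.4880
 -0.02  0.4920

σ√T = 0.34·√0.25 = 0.1700
ln(S/K) + (r + σ²/2)T = ln(183/179) + (0.016 + 0.34²/2)·0.25 = 0.0221 + 0.0185 = 0.0406
d₁ = 0.0406 / 0.1700 = 0.2385 → 0.24
d₂ = d₁ − σ√T = 0.2385 − 0.1700 = 0.0685 → 0.07
e^(−rT) = e^(−0.016·0.25) = 0.9960
N(−d₂) = N(-0.07) = 0.4721;  N(−d₁) = N(-0.24) = 0.4052
P = 179·0.9960·0.4721 − 183·0.4052 = 84.1679 − 74.1516 = 10.0163

£10.02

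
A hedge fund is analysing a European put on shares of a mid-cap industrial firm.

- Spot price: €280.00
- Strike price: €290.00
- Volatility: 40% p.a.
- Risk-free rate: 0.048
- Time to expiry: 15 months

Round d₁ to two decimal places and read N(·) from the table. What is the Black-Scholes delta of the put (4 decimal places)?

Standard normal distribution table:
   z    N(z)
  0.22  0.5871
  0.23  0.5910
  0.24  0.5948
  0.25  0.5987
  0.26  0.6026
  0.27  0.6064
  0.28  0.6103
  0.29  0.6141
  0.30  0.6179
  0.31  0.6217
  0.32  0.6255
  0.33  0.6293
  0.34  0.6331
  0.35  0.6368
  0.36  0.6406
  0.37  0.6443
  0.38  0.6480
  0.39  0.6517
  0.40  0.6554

T = 1.25;  σ√T = 0.4472
ln(S/K) + (r + σ²/2)T = ln(280/290) + (0.048 + 0.4²/2)·1.25 = -0.0351 + 0.1600 = 0.1249
d₁ = 0.1249 / 0.4472 = 0.2793 ≈ 0.28
N(d₁) = N(0.28) = 0.6103
Δ_put = N(d₁) − 1 = 0.6103 − 1 = -0.3897

-0.3897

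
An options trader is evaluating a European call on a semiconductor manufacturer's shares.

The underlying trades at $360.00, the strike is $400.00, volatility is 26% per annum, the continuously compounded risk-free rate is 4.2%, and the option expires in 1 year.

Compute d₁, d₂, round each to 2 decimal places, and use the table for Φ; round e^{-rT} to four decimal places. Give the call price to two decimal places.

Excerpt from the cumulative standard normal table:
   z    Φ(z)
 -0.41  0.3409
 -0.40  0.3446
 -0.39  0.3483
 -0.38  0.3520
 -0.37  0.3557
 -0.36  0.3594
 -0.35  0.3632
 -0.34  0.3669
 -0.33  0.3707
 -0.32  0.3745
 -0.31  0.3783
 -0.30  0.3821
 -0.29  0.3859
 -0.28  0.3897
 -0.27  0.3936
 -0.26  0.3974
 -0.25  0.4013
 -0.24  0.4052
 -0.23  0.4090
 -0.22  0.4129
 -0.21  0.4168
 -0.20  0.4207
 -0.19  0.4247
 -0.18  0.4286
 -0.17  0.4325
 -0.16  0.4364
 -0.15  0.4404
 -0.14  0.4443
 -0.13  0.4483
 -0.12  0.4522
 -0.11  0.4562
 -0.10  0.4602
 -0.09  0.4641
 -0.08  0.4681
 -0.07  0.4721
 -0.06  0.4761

$27.80

σ√T = 0.26·√1 = 0.2600
d₁ = [ln(360/400) + (0.042 + 0.26²/2)·1] / 0.2600 = [-0.1054 + 0.0758] / 0.2600 = -0.1137 ≈ -0.11
d₂ = d₁ − σ√T = -0.1137 − 0.2600 = -0.3737 ≈ -0.37
e^(−rT) = e^(−0.042·1) = 0.9589
N(d₁) = N(-0.11) = 0.4562;  N(d₂) = N(-0.37) = 0.3557
C = 360·0.4562 − 400·0.9589·0.3557 = 164.2320 − 136.4323 = 27.7997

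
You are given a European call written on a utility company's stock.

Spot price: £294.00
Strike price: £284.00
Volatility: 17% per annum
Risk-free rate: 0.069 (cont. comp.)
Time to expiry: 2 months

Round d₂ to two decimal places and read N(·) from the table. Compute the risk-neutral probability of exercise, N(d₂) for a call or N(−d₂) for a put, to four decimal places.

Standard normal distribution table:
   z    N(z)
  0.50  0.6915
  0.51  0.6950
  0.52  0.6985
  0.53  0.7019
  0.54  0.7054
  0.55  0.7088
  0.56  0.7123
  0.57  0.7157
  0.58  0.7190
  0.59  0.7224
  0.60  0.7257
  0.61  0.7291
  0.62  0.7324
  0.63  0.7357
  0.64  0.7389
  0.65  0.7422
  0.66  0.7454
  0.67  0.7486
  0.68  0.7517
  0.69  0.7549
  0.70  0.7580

0.7357

σ√T = 0.17 × 0.4082 = 0.0694
d₁ = [ln(294/284) + (0.069 + ½·0.17²)·0.1667] / (σ√T) = (0.0346 + 0.0139) / 0.0694 = 0.6990 → 0.70
d₂ = 0.6990 − 0.0694 = 0.6296 → 0.63
Pr(exercise) under Q = N(d₂) = 0.7357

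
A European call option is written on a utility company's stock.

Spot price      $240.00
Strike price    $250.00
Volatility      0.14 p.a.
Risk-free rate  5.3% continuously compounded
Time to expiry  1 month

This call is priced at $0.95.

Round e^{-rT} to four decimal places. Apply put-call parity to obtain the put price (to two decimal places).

e^(−rT) = e^(−0.053·0.08333) = 0.9956
Put-call parity: C − P = S − K·e^(−rT) = 240 − 250·0.9956 = 240 − 248.9000 = -8.9000
P = C − (C − P) = 0.95 − (-8.9000) = 9.8500

$9.85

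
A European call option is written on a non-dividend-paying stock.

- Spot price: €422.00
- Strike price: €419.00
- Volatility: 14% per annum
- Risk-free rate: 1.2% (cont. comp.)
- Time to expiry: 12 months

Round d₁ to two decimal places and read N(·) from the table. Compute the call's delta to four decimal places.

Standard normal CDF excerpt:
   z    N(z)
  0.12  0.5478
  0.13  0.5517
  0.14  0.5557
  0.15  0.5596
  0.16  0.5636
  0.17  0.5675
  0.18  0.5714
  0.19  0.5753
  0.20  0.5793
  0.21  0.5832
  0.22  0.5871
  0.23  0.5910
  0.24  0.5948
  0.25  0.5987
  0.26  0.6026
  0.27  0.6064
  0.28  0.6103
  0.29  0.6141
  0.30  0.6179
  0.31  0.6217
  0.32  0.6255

0.5832

T = 1;  σ√T = 0.1400
d₁ = [ln(422/419) + (0.012 + 0.14²/2)·1] / 0.1400 = [0.0071 + 0.0218] / 0.1400 = 0.2067 which rounds to 0.21
N(d₁) = N(0.21) = 0.5832
Δ_call = N(d₁) = 0.5832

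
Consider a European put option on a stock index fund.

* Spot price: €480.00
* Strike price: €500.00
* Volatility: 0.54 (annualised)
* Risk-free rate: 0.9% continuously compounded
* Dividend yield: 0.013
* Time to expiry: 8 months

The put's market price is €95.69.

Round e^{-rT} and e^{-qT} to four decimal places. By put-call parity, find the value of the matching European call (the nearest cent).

€74.56

e^(−qT) = e^(−0.013·0.6667) = 0.9914;  e^(−rT) = e^(−0.009·0.6667) = 0.9940
Put-call parity: C − P = S·e^(−qT) − K·e^(−rT) = 480·0.9914 − 500·0.9940 = 475.8720 − 497.0000 = -21.1280
C = P + (C − P) = 95.69 + (-21.1280) = 74.5620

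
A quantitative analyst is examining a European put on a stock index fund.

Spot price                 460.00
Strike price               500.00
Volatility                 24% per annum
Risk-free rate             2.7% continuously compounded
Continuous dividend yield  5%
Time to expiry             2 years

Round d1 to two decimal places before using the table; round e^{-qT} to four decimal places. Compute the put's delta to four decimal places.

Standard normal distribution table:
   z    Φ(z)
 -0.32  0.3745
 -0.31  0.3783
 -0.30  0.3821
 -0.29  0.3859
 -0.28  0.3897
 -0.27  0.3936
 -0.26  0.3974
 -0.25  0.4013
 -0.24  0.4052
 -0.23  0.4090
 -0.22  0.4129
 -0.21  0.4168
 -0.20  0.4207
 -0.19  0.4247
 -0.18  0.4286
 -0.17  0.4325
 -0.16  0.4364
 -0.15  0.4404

-0.5277

T = 2;  σ√T = 0.3394
d₁ = [ln(460/500) + (0.027 − 0.05 + ½·0.24²)·2] / (σ√T) = (-0.0834 + 0.0116) / 0.3394 = -0.2115 ⇒ -0.21
N(d₁) = N(-0.21) = 0.4168
Δ_put = exp(−qT)·(N(d₁) − 1) = 0.9048·(0.4168 − 1) = -0.5277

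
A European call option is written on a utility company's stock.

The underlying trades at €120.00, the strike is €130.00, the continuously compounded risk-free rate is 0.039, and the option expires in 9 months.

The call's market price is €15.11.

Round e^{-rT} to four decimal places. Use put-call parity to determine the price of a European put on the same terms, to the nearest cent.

e^(−rT) = e^(−0.039·0.75) = 0.9712
Put-call parity: C − P = S − K·e^(−rT) = 120 − 130·0.9712 = 120 − 126.2560 = -6.2560
P = C − (C − P) = 15.11 − (-6.2560) = 21.3660

€21.37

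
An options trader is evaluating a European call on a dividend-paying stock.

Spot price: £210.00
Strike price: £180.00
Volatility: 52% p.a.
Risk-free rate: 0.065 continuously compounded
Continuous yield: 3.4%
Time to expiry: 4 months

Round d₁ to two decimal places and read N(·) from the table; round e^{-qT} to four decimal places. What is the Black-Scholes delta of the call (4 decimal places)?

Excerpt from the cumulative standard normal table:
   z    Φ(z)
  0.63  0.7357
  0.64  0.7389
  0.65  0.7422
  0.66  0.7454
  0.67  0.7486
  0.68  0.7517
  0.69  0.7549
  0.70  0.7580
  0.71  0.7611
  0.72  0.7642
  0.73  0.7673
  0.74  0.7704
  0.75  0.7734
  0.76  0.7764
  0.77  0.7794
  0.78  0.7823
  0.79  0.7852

0.7494

σ√T = 0.52 × 0.5774 = 0.3002
ln(S/K) + (r − q + σ²/2)T = ln(210/180) + (0.065 − 0.034 + 0.52²/2)·0.3333 = 0.1542 + 0.0554 = 0.2096
d₁ = 0.2096 / 0.3002 = 0.6980 which rounds to 0.70
N(d₁) = N(0.70) = 0.7580
Δ_call = exp(−qT)·N(d₁) = 0.9887·0.7580 = 0.7494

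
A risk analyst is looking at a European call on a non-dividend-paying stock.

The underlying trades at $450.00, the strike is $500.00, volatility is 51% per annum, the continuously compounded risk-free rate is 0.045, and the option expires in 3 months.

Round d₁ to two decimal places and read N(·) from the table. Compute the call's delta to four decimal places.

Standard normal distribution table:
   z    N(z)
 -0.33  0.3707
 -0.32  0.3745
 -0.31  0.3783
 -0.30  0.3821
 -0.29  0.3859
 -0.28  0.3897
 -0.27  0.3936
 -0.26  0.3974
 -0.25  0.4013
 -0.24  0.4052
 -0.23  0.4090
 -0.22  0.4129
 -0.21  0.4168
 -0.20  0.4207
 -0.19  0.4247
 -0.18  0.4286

σ√T = 0.51·√0.25 = 0.2550
d₁ = [ln(450/500) + (0.045 + 0.51²/2)·0.25] / 0.2550 = [-0.1054 + 0.0438] / 0.2550 = -0.2416 ⇒ -0.24
N(d₁) = N(-0.24) = 0.4052
Δ_call = N(d₁) = 0.4052

0.4052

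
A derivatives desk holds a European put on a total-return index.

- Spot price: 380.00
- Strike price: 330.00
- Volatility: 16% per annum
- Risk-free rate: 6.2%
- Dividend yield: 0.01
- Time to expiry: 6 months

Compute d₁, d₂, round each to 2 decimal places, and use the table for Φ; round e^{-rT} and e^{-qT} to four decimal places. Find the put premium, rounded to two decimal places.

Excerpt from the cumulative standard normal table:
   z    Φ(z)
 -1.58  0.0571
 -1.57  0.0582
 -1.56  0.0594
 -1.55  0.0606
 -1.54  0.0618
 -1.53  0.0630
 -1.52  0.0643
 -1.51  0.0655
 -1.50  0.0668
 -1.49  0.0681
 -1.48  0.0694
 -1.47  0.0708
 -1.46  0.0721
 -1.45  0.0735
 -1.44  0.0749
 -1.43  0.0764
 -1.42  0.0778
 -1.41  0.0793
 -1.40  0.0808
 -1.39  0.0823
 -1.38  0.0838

σ√T = 0.16·√0.5 = 0.1131
d₁ = [ln(380/330) + (0.062 − 0.01 + 0.16²/2)·0.5] / 0.1131 = [0.1411 + 0.0324] / 0.1131 = 1.5333 which rounds to 1.53
d₂ = d₁ − σ√T = 1.5333 − 0.1131 = 1.4202 which rounds to 1.42
e^(−qT) = e^(−0.01·0.5) = 0.9950;  e^(−rT) = e^(−0.062·0.5) = 0.9695
P = 330·0.9695·N(-1.42) − 380·0.9950·N(-1.53) = 330·0.9695·0.0778 − 380·0.9950·0.0630 = 24.8909 − 23.8203 = 1.0706

1.07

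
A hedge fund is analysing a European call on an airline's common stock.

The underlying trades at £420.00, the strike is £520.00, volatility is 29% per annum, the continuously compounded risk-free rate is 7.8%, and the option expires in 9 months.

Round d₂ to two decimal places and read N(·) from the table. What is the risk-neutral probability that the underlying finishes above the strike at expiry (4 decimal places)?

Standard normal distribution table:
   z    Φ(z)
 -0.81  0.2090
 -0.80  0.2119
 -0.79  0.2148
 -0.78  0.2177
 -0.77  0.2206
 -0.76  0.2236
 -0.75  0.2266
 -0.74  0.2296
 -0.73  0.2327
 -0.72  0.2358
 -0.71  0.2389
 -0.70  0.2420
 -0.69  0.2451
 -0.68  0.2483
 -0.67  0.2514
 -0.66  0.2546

0.2296

T = 0.75;  σ√T = 0.2511
d₁ = [ln(420/520) + (0.078 + 0.29²/2)·0.75] / 0.2511 = [-0.2136 + 0.0900] / 0.2511 = -0.4919 which rounds to -0.49
d₂ = d₁ − σ√T = -0.4919 − 0.2511 = -0.7430 which rounds to -0.74
Risk-neutral Pr[S_T > K] = N(d₂) = N(-0.74) = 0.2296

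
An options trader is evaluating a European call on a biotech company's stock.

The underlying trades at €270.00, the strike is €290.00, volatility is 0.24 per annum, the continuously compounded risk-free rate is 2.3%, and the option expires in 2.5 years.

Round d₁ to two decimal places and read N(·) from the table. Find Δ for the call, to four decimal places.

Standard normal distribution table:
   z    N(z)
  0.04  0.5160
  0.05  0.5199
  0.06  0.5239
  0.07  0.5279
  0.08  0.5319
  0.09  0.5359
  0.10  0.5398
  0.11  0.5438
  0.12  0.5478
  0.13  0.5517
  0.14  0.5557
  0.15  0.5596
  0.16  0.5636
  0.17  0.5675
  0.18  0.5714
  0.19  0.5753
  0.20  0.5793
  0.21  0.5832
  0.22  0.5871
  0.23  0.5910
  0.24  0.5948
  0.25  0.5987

σ√T = 0.24 × 1.5811 = 0.3795
d₁ = [ln(270/290) + (0.023 + 0.24²/2)·2.5] / 0.3795 = [-0.0715 + 0.1295] / 0.3795 = 0.1530 → 0.15
N(d₁) = N(0.15) = 0.5596
Δ_call = N(d₁) = 0.5596

0.5596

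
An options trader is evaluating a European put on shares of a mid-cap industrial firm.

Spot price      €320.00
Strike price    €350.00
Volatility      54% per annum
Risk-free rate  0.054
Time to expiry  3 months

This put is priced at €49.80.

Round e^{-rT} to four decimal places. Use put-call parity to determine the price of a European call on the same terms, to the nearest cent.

exp(−rT) = exp(−0.054·0.25) = 0.9866
Put-call parity: C − P = S − K·e^(−rT) = 320 − 350·0.9866 = 320 − 345.3100 = -25.3100
C = P + (C − P) = 49.80 + (-25.3100) = 24.4900

€24.49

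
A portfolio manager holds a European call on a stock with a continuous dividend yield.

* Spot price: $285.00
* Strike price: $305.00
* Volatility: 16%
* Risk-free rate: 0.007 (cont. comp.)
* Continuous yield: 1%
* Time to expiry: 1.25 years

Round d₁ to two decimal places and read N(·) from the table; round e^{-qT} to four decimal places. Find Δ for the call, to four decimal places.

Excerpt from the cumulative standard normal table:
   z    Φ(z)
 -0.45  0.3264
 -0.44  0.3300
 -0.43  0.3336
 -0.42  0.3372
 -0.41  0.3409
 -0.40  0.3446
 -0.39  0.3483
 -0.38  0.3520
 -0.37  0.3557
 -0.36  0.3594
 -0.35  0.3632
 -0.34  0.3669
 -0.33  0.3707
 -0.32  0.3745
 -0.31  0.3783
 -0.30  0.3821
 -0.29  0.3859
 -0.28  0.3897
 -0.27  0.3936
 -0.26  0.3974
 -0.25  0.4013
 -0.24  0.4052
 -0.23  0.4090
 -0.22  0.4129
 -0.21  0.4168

0.3736

T = 1.25;  σ√T = 0.1789
d₁ = [ln(285/305) + (0.007 − 0.01 + 0.16²/2)·1.25] / 0.1789 = [-0.0678 + 0.0123] / 0.1789 = -0.3107 ⇒ -0.31
N(d₁) = N(-0.31) = 0.3783
Δ_call = e^(−qT)·N(d₁) = 0.9876·0.3783 = 0.3736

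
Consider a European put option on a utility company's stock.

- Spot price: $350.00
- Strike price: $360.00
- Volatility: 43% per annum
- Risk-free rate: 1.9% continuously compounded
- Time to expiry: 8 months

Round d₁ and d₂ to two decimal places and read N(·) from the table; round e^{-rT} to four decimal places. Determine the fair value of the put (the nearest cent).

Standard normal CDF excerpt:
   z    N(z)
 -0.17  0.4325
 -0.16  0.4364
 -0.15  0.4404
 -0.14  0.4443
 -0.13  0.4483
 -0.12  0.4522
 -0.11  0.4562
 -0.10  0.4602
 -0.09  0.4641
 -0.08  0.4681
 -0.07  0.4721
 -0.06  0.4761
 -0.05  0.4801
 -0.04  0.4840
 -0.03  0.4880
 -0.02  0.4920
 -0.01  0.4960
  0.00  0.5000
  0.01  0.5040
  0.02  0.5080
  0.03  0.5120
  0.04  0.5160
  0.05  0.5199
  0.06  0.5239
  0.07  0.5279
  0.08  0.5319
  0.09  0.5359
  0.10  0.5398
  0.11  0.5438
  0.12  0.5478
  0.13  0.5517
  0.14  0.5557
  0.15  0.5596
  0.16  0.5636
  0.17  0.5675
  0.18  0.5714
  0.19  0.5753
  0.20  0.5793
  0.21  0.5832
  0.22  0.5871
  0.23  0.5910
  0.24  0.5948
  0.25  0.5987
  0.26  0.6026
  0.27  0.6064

T = 0.6667;  σ√T = 0.3511
d₁ = [ln(350/360) + (0.019 + 0.43²/2)·0.6667] / 0.3511 = [-0.0282 + 0.0743] / 0.3511 = 0.1314 ⇒ 0.13
d₂ = d₁ − σ√T = 0.1314 − 0.3511 = -0.2197 ⇒ -0.22
exp(−rT) = exp(−0.019·0.6667) = 0.9874
N(−d₂) = N(0.22) = 0.5871;  N(−d₁) = N(-0.13) = 0.4483
P = 360·0.9874·0.5871 − 350·0.4483 = 208.6929 − 156.9050 = 51.7879

$51.79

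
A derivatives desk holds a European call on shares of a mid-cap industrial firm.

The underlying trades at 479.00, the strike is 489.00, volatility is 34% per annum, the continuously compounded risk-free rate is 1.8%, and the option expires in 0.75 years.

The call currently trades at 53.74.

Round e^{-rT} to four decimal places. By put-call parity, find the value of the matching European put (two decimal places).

57.19

e^(−rT) = e^(−0.018·0.75) = 0.9866
Put-call parity: C − P = S − K·e^(−rT) = 479 − 489·0.9866 = 479 − 482.4474 = -3.4474
P = C − (C − P) = 53.74 − (-3.4474) = 57.1874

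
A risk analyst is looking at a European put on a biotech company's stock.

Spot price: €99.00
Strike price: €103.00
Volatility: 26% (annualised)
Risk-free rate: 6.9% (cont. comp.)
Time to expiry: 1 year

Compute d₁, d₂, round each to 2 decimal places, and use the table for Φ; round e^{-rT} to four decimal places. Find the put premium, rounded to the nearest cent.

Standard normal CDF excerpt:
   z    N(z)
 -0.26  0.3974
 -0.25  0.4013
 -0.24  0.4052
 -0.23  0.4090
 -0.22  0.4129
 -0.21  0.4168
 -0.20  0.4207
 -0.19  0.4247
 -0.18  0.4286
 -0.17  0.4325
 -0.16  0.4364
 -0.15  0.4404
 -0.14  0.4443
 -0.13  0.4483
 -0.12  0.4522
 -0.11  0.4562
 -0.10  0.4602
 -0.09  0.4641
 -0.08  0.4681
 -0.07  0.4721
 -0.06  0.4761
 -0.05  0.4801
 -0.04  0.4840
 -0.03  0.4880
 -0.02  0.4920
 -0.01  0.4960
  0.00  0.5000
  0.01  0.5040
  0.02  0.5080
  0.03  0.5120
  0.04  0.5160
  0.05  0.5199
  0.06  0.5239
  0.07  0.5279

€8.72

σ√T = 0.26·√1 = 0.2600
d₁ = [ln(99/103) + (0.069 + ½·0.26²)·1] / (σ√T) = (-0.0396 + 0.1028) / 0.2600 = 0.2430 → 0.24
d₂ = 0.2430 − 0.2600 = -0.0170 → -0.02
e^(−rT) = e^(−0.069·1) = 0.9333
N(−d₂) = N(0.02) = 0.5080;  N(−d₁) = N(-0.24) = 0.4052
P = 103·0.9333·0.5080 − 99·0.4052 = 48.8340 − 40.1148 = 8.7192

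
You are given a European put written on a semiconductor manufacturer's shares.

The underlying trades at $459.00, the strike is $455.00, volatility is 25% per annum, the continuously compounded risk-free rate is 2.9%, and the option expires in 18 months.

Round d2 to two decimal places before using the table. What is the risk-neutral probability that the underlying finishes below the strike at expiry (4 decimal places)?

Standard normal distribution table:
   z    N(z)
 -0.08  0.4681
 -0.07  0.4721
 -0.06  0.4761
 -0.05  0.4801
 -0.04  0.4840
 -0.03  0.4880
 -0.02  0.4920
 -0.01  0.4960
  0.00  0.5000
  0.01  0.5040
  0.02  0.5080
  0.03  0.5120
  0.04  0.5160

0.4920

σ√T = 0.25 × 1.2247 = 0.3062
d₁ = [ln(459/455) + (0.029 + 0.25²/2)·1.5] / 0.3062 = [0.0088 + 0.0904] / 0.3062 = 0.3238 → 0.32
d₂ = d₁ − σ√T = 0.3238 − 0.3062 = 0.0176 → 0.02
Risk-neutral Pr[S_T < K] = N(−d₂) = N(-0.02) = 0.4920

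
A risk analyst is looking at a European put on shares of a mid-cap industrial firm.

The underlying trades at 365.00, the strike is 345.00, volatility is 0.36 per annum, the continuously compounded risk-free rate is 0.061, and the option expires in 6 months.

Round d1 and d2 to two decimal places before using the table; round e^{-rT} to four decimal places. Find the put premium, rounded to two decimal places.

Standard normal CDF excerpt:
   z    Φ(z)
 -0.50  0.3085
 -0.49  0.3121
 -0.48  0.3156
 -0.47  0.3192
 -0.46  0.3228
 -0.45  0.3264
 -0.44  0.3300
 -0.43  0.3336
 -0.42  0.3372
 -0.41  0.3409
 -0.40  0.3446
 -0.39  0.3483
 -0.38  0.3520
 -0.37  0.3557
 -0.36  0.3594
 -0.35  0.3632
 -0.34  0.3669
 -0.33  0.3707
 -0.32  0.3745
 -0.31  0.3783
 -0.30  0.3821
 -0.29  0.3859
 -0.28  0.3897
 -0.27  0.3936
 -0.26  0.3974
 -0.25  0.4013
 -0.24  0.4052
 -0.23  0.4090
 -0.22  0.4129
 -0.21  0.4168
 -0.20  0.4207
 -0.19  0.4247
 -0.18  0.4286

22.97

σ√T = 0.36 × 0.7071 = 0.2546
d₁ = [ln(365/345) + (0.061 + ½·0.36²)·0.5] / (σ√T) = (0.0564 + 0.0629) / 0.2546 = 0.4685 → 0.47
d₂ = 0.4685 − 0.2546 = 0.2139 → 0.21
exp(−rT) = exp(−0.061·0.5) = 0.9700
N(−d₂) = N(-0.21) = 0.4168;  N(−d₁) = N(-0.47) = 0.3192
P = 345·0.9700·0.4168 − 365·0.3192 = 139.4821 − 116.5080 = 22.9741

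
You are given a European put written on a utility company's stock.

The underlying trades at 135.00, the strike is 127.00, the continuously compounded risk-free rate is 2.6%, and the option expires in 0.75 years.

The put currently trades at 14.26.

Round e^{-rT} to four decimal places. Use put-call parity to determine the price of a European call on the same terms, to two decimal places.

24.71

exp(−rT) = exp(−0.026·0.75) = 0.9807
Put-call parity: C − P = S − K·e^(−rT) = 135 − 127·0.9807 = 135 − 124.5489 = 10.4511
C = P + (C − P) = 14.26 + (10.4511) = 24.7111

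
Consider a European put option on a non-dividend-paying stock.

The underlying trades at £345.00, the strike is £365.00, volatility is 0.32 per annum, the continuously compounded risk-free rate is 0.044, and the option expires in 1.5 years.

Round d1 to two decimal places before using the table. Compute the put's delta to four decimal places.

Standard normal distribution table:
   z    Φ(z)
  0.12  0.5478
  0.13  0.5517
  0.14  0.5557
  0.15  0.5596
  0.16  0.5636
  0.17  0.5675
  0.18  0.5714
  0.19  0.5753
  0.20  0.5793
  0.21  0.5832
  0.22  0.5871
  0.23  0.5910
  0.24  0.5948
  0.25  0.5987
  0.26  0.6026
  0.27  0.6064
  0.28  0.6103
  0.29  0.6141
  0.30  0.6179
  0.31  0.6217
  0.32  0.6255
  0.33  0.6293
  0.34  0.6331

T = 1.5;  σ√T = 0.3919
d₁ = [ln(345/365) + (0.044 + 0.32²/2)·1.5] / 0.3919 = [-0.0564 + 0.1428] / 0.3919 = 0.2206 which rounds to 0.22
N(d₁) = N(0.22) = 0.5871
Δ_put = N(d₁) − 1 = 0.5871 − 1 = -0.4129

-0.4129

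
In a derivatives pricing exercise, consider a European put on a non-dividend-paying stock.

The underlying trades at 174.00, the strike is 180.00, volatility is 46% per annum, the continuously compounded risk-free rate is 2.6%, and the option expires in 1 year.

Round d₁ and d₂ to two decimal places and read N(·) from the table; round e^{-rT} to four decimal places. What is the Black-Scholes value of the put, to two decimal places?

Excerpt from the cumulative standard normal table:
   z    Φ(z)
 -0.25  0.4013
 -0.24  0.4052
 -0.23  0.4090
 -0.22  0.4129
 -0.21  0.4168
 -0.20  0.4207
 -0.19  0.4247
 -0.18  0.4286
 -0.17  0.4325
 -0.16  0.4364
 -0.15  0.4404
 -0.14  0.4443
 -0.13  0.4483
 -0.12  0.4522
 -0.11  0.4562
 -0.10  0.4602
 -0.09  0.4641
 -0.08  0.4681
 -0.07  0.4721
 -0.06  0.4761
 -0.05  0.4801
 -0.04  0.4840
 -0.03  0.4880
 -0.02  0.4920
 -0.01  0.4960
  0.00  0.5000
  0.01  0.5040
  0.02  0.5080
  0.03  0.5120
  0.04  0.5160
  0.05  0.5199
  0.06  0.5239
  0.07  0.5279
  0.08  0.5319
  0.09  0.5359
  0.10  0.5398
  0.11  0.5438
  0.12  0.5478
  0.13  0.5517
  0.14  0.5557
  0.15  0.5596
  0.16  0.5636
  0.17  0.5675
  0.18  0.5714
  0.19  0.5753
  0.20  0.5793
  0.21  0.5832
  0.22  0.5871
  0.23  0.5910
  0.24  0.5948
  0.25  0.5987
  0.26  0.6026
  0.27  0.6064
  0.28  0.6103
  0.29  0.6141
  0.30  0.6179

T = 1;  σ√T = 0.4600
d₁ = [ln(174/180) + (0.026 + 0.46²/2)·1] / 0.4600 = [-0.0339 + 0.1318] / 0.4600 = 0.2128 → 0.21
d₂ = d₁ − σ√T = 0.2128 − 0.4600 = -0.2472 → -0.25
exp(−rT) = exp(−0.026·1) = 0.9743
N(−d₂) = N(0.25) = 0.5987;  N(−d₁) = N(-0.21) = 0.4168
P = 180·0.9743·0.5987 − 174·0.4168 = 104.9964 − 72.5232 = 32.4732

32.47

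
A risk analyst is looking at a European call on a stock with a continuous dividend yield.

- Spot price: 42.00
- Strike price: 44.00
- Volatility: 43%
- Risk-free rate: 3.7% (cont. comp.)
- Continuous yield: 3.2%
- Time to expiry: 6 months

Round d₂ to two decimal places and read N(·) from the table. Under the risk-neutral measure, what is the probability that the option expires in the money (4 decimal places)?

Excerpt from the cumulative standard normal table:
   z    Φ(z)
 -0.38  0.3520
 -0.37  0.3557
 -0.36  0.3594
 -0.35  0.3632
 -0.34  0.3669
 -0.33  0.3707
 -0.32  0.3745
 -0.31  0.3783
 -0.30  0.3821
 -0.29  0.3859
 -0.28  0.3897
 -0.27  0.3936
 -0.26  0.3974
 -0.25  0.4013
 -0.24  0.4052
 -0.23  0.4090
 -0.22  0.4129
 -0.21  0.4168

0.3821

σ√T = 0.43 × 0.7071 = 0.3041
d₁ = [ln(42/44) + (0.037 − 0.032 + ½·0.43²)·0.5] / (σ√T) = (-0.0465 + 0.0487) / 0.3041 = 0.0073 ⇒ 0.01
d₂ = 0.0073 − 0.3041 = -0.2968 ⇒ -0.30
Pr(exercise) under Q = N(d₂) = 0.3821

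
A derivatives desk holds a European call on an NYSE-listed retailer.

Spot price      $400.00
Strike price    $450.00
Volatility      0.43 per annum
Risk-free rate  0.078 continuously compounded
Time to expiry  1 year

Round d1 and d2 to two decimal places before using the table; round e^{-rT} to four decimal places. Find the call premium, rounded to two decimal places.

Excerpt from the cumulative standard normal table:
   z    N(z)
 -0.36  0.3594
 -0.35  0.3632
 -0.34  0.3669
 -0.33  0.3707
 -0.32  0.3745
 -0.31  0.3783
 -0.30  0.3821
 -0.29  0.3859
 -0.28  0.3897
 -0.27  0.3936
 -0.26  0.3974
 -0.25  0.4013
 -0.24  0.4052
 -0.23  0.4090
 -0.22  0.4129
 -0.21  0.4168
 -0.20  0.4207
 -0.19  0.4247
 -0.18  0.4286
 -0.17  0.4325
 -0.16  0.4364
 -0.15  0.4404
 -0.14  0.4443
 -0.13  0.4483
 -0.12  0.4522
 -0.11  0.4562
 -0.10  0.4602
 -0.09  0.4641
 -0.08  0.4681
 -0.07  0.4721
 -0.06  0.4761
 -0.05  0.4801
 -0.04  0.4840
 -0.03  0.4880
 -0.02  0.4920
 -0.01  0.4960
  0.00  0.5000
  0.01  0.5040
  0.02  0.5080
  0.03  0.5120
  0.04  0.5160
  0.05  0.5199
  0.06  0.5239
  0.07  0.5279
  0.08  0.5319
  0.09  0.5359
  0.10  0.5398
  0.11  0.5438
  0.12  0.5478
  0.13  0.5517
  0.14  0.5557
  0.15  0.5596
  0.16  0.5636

σ√T = 0.43 × 1.0000 = 0.4300
ln(S/K) + (r + σ²/2)T = ln(400/450) + (0.078 + 0.43²/2)·1 = -0.1178 + 0.1704 = 0.0527
d₁ = 0.0527 / 0.4300 = 0.1225 → 0.12
d₂ = d₁ − σ√T = 0.1225 − 0.4300 = -0.3075 → -0.31
e^(−rT) = e^(−0.078·1) = 0.9250
C = 400·N(0.12) − 450·0.9250·N(-0.31) = 400·0.5478 − 450·0.9250·0.3783 = 219.1200 − 157.4674 = 61.6526

$61.65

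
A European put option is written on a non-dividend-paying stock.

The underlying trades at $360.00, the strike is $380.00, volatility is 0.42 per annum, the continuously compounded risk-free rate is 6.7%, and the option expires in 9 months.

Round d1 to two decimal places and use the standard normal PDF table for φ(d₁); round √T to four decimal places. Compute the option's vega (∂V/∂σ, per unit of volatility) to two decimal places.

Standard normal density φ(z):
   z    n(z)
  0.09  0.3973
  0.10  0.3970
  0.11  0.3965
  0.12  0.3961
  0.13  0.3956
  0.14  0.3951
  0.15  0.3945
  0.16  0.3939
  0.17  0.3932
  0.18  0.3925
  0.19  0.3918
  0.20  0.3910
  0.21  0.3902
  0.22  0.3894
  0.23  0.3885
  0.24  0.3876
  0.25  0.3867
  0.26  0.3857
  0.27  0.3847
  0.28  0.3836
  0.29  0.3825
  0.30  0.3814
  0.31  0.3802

122.58

T = 0.75;  σ√T = 0.3637
d₁ = [ln(360/380) + (0.067 + 0.42²/2)·0.75] / 0.3637 = [-0.0541 + 0.1164] / 0.3637 = 0.1714 ≈ 0.17
√T = √0.75 = 0.8660
φ(d₁) = φ(0.17) = 0.3932
vega = S·φ(d₁)·√T = 360·0.3932·0.8660 = 122.5840
(Vega is the same for a European call and put with the same parameters.)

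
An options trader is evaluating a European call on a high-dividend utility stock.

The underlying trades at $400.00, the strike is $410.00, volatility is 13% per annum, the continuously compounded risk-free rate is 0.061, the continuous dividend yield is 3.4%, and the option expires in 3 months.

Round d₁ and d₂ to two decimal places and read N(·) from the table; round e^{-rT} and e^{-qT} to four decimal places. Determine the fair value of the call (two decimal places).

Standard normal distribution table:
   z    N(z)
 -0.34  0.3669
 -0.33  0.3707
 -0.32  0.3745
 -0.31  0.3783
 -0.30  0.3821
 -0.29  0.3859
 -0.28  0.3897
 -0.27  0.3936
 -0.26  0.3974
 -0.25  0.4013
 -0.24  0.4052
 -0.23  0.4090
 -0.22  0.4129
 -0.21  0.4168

σ√T = 0.13 × 0.5000 = 0.0650
d₁ = [ln(400/410) + (0.061 − 0.034 + ½·0.13²)·0.25] / (σ√T) = (-0.0247 + 0.0089) / 0.0650 = -0.2435 ≈ -0.24
d₂ = -0.2435 − 0.0650 = -0.3085 ≈ -0.31
e^(−qT) = e^(−0.034·0.25) = 0.9915;  e^(−rT) = e^(−0.061·0.25) = 0.9849
N(d₁) = N(-0.24) = 0.4052;  N(d₂) = N(-0.31) = 0.3783
C = 400·0.9915·0.4052 − 410·0.9849·0.3783 = 160.7023 − 152.7609 = 7.9414

$7.94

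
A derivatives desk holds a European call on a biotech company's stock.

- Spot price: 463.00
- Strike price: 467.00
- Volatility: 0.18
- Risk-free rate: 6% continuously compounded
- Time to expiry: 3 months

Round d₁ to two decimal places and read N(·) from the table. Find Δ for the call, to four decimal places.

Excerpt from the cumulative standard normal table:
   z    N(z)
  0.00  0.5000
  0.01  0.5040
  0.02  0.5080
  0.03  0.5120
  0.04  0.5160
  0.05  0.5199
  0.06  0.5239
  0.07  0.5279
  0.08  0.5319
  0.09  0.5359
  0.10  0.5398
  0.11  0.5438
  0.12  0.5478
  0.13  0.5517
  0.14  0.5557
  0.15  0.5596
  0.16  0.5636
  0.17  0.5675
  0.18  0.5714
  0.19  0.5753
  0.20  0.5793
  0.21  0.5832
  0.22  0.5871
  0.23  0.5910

T = 0.25;  σ√T = 0.0900
d₁ = [ln(463/467) + (0.06 + 0.18²/2)·0.25] / 0.0900 = [-0.0086 + 0.0190] / 0.0900 = 0.1161 ≈ 0.12
N(d₁) = N(0.12) = 0.5478
Δ_call = N(d₁) = 0.5478

0.5478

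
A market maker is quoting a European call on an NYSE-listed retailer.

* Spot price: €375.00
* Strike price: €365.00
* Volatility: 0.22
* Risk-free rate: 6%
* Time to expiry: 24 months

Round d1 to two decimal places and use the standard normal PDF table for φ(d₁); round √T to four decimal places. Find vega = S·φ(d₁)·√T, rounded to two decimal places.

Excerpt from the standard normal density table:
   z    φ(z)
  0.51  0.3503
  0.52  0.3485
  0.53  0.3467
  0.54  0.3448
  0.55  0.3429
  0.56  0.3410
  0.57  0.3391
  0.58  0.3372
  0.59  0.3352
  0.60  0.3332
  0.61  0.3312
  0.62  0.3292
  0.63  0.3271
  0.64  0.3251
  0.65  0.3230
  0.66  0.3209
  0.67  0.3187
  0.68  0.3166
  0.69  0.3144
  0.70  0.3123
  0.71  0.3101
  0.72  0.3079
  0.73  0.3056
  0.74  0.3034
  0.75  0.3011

173.47

σ√T = 0.22·√2 = 0.3111
d₁ = [ln(375/365) + (0.06 + ½·0.22²)·2] / (σ√T) = (0.0270 + 0.1684) / 0.3111 = 0.6281 → 0.63
√T = √2 = 1.4142
φ(d₁) = φ(0.63) = 0.3271
vega = S·φ(d₁)·√T = 375·0.3271·1.4142 = 173.4693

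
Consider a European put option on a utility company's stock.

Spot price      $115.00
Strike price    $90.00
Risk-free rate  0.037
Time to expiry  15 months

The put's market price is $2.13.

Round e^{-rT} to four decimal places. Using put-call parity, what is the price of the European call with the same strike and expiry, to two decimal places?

e^(−rT) = e^(−0.037·1.25) = 0.9548
Put-call parity: C − P = S − K·e^(−rT) = 115 − 90·0.9548 = 115 − 85.9320 = 29.0680
C = P + (C − P) = 2.13 + (29.0680) = 31.1980

$31.20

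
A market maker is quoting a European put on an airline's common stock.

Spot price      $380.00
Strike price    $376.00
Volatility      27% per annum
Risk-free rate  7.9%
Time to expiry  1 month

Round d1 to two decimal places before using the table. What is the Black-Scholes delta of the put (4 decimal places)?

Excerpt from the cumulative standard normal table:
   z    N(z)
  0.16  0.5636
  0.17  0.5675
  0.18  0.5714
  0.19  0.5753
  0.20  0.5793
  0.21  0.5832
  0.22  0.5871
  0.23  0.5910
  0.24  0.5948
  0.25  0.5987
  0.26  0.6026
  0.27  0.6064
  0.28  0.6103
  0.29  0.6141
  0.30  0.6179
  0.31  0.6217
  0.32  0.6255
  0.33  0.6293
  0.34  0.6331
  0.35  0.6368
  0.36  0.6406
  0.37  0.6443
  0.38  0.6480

T = 0.08333;  σ√T = 0.0779
d₁ = [ln(380/376) + (0.079 + 0.27²/2)·0.08333] / 0.0779 = [0.0106 + 0.0096] / 0.0779 = 0.2592 which rounds to 0.26
N(d₁) = N(0.26) = 0.6026
Δ_put = N(d₁) − 1 = 0.6026 − 1 = -0.3974

-0.3974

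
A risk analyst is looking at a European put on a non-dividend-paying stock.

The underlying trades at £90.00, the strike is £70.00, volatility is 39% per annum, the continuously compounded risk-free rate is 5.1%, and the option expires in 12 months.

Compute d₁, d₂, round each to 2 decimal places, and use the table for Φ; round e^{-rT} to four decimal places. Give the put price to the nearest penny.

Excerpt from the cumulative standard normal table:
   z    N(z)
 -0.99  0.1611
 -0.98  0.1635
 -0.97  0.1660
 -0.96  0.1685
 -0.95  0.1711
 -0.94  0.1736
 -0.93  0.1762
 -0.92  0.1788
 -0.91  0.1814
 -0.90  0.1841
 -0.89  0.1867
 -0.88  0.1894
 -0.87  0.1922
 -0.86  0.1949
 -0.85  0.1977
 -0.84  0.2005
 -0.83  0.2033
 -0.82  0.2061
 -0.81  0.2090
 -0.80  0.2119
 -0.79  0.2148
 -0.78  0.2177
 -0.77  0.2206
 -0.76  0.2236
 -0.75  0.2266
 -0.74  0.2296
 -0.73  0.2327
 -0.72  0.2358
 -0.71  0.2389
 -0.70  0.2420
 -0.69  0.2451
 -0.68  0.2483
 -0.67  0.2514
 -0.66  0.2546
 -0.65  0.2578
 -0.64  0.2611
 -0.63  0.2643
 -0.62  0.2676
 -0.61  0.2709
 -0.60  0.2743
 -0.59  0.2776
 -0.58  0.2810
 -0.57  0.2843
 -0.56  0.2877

σ√T = 0.39·√1 = 0.3900
d₁ = [ln(90/70) + (0.051 + ½·0.39²)·1] / (σ√T) = (0.2513 + 0.1270) / 0.3900 = 0.9702 → 0.97
d₂ = 0.9702 − 0.3900 = 0.5802 → 0.58
exp(−rT) = exp(−0.051·1) = 0.9503
N(−d₂) = N(-0.58) = 0.2810;  N(−d₁) = N(-0.97) = 0.1660
P = 70·0.9503·0.2810 − 90·0.1660 = 18.6924 − 14.9400 = 3.7524

£3.75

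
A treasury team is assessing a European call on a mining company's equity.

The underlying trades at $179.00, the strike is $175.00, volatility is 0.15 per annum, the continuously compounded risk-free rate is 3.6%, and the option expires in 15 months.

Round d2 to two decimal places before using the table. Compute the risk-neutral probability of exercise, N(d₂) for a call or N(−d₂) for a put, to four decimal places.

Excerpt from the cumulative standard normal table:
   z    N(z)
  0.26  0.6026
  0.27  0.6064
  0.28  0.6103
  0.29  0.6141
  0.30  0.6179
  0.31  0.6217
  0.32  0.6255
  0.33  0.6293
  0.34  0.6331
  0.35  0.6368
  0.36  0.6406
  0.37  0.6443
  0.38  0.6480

σ√T = 0.15·√1.25 = 0.1677
d₁ = [ln(179/175) + (0.036 + 0.15²/2)·1.25] / 0.1677 = [0.0226 + 0.0591] / 0.1677 = 0.4869 ≈ 0.49
d₂ = d₁ − σ√T = 0.4869 − 0.1677 = 0.3192 ≈ 0.32
Risk-neutral Pr[S_T > K] = N(d₂) = N(0.32) = 0.6255

0.6255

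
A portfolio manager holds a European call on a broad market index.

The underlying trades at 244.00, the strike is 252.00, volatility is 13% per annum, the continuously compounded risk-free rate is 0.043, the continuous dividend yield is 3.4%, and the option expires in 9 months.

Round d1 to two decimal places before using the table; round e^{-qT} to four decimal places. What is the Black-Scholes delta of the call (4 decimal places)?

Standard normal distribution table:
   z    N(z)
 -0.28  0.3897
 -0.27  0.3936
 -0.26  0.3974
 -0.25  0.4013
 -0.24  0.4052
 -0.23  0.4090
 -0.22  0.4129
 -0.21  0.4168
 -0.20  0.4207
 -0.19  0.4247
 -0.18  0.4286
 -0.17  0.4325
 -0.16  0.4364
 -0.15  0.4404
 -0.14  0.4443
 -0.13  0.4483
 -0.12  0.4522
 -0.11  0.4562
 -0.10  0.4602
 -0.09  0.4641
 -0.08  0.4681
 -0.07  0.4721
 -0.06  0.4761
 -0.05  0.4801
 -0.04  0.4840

0.4216

σ√T = 0.13·√0.75 = 0.1126
d₁ = [ln(244/252) + (0.043 − 0.034 + 0.13²/2)·0.75] / 0.1126 = [-0.0323 + 0.0131] / 0.1126 = -0.1703 ⇒ -0.17
N(d₁) = N(-0.17) = 0.4325
Δ_call = e^(−qT)·N(d₁) = 0.9748·0.4325 = 0.4216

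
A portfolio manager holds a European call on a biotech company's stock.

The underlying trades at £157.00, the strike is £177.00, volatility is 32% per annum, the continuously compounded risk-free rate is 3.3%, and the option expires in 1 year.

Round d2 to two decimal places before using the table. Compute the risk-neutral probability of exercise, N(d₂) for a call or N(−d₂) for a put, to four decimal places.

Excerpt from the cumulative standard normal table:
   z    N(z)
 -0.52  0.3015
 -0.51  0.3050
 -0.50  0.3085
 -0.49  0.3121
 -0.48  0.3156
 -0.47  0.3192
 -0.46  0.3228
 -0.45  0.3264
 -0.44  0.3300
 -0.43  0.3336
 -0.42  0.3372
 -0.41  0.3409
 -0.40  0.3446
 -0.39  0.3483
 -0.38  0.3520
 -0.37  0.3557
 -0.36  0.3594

0.3336

T = 1;  σ√T = 0.3200
d₁ = [ln(157/177) + (0.033 + 0.32²/2)·1] / 0.3200 = [-0.1199 + 0.0842] / 0.3200 = -0.1116 which rounds to -0.11
d₂ = d₁ − σ√T = -0.1116 − 0.3200 = -0.4316 which rounds to -0.43
Risk-neutral Pr[S_T > K] = N(d₂) = N(-0.43) = 0.3336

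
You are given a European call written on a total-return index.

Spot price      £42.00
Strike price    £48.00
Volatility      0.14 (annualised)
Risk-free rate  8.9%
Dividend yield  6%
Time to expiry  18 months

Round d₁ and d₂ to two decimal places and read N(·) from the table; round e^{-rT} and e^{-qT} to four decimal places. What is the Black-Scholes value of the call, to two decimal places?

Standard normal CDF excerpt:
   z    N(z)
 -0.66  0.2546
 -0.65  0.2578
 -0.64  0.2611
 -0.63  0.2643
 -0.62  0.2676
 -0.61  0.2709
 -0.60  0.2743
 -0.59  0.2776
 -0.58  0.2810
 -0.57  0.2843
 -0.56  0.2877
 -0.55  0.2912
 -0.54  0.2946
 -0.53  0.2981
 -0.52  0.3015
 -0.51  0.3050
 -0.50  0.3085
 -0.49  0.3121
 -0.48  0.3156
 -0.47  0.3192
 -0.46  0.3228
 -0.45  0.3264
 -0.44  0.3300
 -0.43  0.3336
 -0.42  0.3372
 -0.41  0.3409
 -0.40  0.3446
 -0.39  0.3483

T = 1.5;  σ√T = 0.1715
ln(S/K) + (r − q + σ²/2)T = ln(42/48) + (0.089 − 0.06 + 0.14²/2)·1.5 = -0.1335 + 0.0582 = -0.0753
d₁ = -0.0753 / 0.1715 = -0.4393 → -0.44
d₂ = d₁ − σ√T = -0.4393 − 0.1715 = -0.6108 → -0.61
exp(−qT) = exp(−0.06·1.5) = 0.9139;  exp(−rT) = exp(−0.089·1.5) = 0.8750
C = 42·0.9139·N(-0.44) − 48·0.8750·N(-0.61) = 42·0.9139·0.3300 − 48·0.8750·0.2709 = 12.6667 − 11.3778 = 1.2889

£1.29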